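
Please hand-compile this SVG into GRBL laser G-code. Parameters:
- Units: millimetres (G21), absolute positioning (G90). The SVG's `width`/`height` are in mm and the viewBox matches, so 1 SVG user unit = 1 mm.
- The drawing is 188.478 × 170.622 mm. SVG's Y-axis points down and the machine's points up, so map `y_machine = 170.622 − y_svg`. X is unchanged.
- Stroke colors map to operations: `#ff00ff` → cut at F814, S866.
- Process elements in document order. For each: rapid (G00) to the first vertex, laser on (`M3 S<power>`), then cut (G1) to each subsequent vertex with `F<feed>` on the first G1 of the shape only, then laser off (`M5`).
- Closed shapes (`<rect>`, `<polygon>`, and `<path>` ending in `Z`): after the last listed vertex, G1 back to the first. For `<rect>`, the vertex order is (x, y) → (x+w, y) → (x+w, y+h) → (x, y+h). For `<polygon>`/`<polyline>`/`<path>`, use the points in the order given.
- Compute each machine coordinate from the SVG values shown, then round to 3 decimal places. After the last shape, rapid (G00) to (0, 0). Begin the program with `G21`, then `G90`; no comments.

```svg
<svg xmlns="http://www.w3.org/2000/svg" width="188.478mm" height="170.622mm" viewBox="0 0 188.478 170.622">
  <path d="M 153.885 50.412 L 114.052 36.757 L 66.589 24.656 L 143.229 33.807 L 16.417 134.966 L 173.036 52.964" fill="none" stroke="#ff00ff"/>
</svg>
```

G21
G90
G00 X153.885 Y120.210
M3 S866
G1 X114.052 Y133.865 F814
G1 X66.589 Y145.966
G1 X143.229 Y136.815
G1 X16.417 Y35.656
G1 X173.036 Y117.658
M5
G00 X0.000 Y0.000

1 u = 1 mm; y_m = 170.622 − y.

[1] `<path>` open polyline, #ff00ff→cut S866 F814: (153.885,120.210) → (114.052,133.865) → (66.589,145.966) → (143.229,136.815) → (16.417,35.656) → (173.036,117.658)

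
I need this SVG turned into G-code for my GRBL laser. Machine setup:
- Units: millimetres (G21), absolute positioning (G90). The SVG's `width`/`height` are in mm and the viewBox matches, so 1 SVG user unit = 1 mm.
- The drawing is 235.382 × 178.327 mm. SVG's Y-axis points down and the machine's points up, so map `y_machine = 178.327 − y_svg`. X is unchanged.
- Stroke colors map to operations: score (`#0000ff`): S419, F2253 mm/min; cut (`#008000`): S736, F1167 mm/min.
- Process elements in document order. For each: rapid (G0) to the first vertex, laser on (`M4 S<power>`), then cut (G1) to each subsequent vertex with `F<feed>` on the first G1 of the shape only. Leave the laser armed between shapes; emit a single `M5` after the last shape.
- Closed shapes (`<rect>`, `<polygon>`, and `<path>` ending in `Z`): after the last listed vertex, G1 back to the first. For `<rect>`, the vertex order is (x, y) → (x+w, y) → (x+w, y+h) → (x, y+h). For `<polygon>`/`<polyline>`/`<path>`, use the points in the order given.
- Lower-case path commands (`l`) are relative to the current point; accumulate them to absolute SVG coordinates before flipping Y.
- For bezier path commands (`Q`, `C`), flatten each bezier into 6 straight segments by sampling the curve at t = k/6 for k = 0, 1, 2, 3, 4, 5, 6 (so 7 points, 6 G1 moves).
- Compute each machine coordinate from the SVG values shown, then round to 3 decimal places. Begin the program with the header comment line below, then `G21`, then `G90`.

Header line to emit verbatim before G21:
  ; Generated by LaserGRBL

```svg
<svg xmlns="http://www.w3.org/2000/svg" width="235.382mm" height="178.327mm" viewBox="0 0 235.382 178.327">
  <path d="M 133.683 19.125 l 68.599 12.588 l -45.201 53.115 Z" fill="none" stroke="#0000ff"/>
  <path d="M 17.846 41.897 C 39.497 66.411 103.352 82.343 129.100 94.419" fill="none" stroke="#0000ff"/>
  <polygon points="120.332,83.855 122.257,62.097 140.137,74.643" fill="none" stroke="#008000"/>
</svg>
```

; Generated by LaserGRBL
G21
G90
G0 X133.683 Y159.202
M4 S419
G1 X202.282 Y146.614 F2253
G1 X157.081 Y93.499
G1 X133.683 Y159.202
G0 X17.846 Y136.430
M4 S419
G1 X31.817 Y124.866 F2253
G1 X50.591 Y114.602
G1 X71.937 Y105.505
G1 X93.624 Y97.444
G1 X113.422 Y90.289
G1 X129.100 Y83.908
G0 X120.332 Y94.472
M4 S736
G1 X122.257 Y116.230 F1167
G1 X140.137 Y103.684
G1 X120.332 Y94.472
M5

Since the viewBox matches the mm dimensions, user units are millimetres directly. The only transform is the Y-flip y_m = 178.327 − y_svg.

Shape 1 is a regular polygon drawn with `<path>`. Its stroke #0000ff means score at S419, F2253. After flipping Y the toolpath is (133.683,159.202) → (202.282,146.614) → (157.081,93.499) → (133.683,159.202), returning to the start.

Shape 2 is a cubic bezier drawn with `<path>`. Its stroke #0000ff means score at S419, F2253. After flipping Y the toolpath is (17.846,136.430) → (31.817,124.866) → (50.591,114.602) → (71.937,105.505) → (93.624,97.444) → (113.422,90.289) → (129.100,83.908).

Shape 3 is a regular polygon drawn with `<polygon>`. Its stroke #008000 means cut at S736, F1167. After flipping Y the toolpath is (120.332,94.472) → (122.257,116.230) → (140.137,103.684) → (120.332,94.472), returning to the start.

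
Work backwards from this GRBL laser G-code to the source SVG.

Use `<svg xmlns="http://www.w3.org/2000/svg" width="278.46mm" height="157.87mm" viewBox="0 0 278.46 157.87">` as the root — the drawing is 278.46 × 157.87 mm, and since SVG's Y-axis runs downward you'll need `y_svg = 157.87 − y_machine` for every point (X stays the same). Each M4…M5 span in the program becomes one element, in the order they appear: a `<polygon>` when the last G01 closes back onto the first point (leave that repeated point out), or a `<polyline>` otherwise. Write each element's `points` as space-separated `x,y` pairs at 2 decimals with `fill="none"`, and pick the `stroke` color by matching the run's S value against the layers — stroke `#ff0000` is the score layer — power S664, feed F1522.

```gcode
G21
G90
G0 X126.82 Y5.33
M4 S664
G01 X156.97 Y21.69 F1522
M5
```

<svg xmlns="http://www.w3.org/2000/svg" width="278.46mm" height="157.87mm" viewBox="0 0 278.46 157.87">
  <polyline points="126.82,152.54 156.97,136.18" fill="none" stroke="#ff0000"/>
</svg>

y_svg = 157.87 − y_m. Every run uses S664, so all elements get stroke `#ff0000` (score).

[1] open run; points: 126.82,152.54 156.97,136.18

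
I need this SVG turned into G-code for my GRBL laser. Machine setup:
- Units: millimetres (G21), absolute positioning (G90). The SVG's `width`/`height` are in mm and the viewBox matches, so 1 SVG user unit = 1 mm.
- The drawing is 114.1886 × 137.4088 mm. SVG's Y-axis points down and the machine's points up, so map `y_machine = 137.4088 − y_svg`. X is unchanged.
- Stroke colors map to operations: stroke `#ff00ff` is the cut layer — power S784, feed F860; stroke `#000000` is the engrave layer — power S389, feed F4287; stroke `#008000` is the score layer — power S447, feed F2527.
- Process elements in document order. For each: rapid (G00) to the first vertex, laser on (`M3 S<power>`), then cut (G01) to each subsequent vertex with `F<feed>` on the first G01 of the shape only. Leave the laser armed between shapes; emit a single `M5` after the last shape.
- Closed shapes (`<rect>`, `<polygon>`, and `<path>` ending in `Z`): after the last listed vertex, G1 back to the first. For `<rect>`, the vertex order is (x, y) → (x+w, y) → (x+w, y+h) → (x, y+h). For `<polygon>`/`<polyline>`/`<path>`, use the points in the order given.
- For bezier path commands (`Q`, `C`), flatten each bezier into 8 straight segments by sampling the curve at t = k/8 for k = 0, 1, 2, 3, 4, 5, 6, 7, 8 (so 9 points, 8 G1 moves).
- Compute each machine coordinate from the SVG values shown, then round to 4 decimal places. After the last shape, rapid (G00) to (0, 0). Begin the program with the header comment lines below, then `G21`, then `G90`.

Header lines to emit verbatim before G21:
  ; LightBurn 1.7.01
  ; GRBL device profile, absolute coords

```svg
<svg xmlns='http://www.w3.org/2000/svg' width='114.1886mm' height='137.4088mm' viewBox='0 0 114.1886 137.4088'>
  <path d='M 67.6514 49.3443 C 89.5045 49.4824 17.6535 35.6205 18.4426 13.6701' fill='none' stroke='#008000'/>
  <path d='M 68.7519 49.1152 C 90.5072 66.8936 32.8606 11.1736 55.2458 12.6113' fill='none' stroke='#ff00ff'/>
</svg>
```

; LightBurn 1.7.01
; GRBL device profile, absolute coords
G21
G90
G00 X67.6514 Y88.0645
M3 S447
G01 X71.7788 Y88.6574 F2527
G01 X69.0708 Y90.4936
G01 X61.4768 Y93.5036
G01 X50.9460 Y97.6184
G01 X39.4278 Y102.7686
G01 X28.8717 Y108.8849
G01 X21.2268 Y115.8980
G01 X18.4426 Y123.7387
G00 X68.7519 Y88.2936
M3 S784
G01 X73.4996 Y84.8167 F860
G01 X72.6717 Y86.6992
G01 X68.1366 Y92.4100
G01 X61.7626 Y100.4178
G01 X55.4182 Y109.1916
G01 X50.9717 Y117.2002
G01 X50.2914 Y122.9126
G01 X55.2458 Y124.7975
M5
G00 X0.0000 Y0.0000

viewBox `0 0 114.1886 137.4088` with mm width/height → 1 unit = 1 mm. Flip: y_m = 137.4088 − y_svg.

**Shape 1** — `<path>` cubic bezier, stroke `#008000` → score (S447, F2527). Control points (SVG): P0=(67.6514,49.3443), P1=(89.5045,49.4824), P2=(17.6535,35.6205), P3=(18.4426,13.6701); sampled at t=k/8. Machine vertices: (67.6514,88.0645) → (71.7788,88.6574) → (69.0708,90.4936) → (61.4768,93.5036) → (50.9460,97.6184) → (39.4278,102.7686) → (28.8717,108.8849) → (21.2268,115.8980) → (18.4426,123.7387). Open path.

**Shape 2** — `<path>` cubic bezier, stroke `#ff00ff` → cut (S784, F860). Control points (SVG): P0=(68.7519,49.1152), P1=(90.5072,66.8936), P2=(32.8606,11.1736), P3=(55.2458,12.6113); sampled at t=k/8. Machine vertices: (68.7519,88.2936) → (73.4996,84.8167) → (72.6717,86.6992) → (68.1366,92.4100) → (61.7626,100.4178) → (55.4182,109.1916) → (50.9717,117.2002) → (50.2914,122.9126) → (55.2458,124.7975). Open path.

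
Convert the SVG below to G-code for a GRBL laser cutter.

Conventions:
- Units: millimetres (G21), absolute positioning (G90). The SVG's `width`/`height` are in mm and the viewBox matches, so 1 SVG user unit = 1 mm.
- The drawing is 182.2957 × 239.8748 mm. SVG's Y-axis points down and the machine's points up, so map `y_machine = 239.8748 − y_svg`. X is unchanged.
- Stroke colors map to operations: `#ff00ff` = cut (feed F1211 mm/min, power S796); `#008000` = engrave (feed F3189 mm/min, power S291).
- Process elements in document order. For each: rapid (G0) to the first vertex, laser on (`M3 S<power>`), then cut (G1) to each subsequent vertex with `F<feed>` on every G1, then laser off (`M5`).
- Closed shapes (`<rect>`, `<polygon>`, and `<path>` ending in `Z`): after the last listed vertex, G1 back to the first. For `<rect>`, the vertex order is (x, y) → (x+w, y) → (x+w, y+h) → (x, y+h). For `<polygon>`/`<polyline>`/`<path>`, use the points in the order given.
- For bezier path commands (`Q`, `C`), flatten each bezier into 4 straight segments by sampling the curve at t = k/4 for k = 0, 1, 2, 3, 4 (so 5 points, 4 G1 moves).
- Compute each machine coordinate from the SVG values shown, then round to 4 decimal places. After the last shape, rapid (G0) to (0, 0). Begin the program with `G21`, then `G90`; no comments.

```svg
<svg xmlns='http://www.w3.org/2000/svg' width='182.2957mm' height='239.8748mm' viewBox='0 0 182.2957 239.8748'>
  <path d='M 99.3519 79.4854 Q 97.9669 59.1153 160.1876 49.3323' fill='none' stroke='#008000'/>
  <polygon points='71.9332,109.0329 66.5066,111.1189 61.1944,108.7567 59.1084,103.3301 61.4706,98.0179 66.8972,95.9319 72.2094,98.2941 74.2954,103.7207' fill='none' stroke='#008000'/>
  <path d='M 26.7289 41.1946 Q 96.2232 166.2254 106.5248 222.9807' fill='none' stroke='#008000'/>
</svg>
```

G21
G90
G0 X99.3519 Y160.3894
M3 S291
G1 X102.6348 Y169.9128 F3189
G1 X113.8683 Y178.1127 F3189
G1 X133.0526 Y184.9893 F3189
G1 X160.1876 Y190.5425 F3189
M5
G0 X71.9332 Y130.8419
M3 S291
G1 X66.5066 Y128.7559 F3189
G1 X61.1944 Y131.1181 F3189
G1 X59.1084 Y136.5447 F3189
G1 X61.4706 Y141.8569 F3189
G1 X66.8972 Y143.9429 F3189
G1 X72.2094 Y141.5807 F3189
G1 X74.2954 Y136.1541 F3189
G1 X71.9332 Y130.8419 F3189
M5
G0 X26.7289 Y198.6802
M3 S291
G1 X57.7765 Y140.4320 F3189
G1 X81.4250 Y90.7183 F3189
G1 X97.6745 Y49.5390 F3189
G1 X106.5248 Y16.8941 F3189
M5
G0 X0.0000 Y0.0000

viewBox `0 0 182.2957 239.8748` with mm width/height → 1 unit = 1 mm. Flip: y_m = 239.8748 − y_svg.

**Shape 1** — `<path>` quadratic bezier, stroke `#008000` → engrave (S291, F3189). Control points (SVG): P0=(99.3519,79.4854), P1=(97.9669,59.1153), P2=(160.1876,49.3323); sampled at t=k/4. Machine vertices: (99.3519,160.3894) → (102.6348,169.9128) → (113.8683,178.1127) → (133.0526,184.9893) → (160.1876,190.5425). Open path.

**Shape 2** — `<polygon>` regular polygon, stroke `#008000` → engrave (S291, F3189). Machine vertices: (71.9332,130.8419) → (66.5066,128.7559) → (61.1944,131.1181) → (59.1084,136.5447) → (61.4706,141.8569) → (66.8972,143.9429) → (72.2094,141.5807) → (74.2954,136.1541) → (71.9332,130.8419). Closed: final G1 returns to the first vertex.

**Shape 3** — `<path>` quadratic bezier, stroke `#008000` → engrave (S291, F3189). Control points (SVG): P0=(26.7289,41.1946), P1=(96.2232,166.2254), P2=(106.5248,222.9807); sampled at t=k/4. Machine vertices: (26.7289,198.6802) → (57.7765,140.4320) → (81.4250,90.7183) → (97.6745,49.5390) → (106.5248,16.8941). Open path.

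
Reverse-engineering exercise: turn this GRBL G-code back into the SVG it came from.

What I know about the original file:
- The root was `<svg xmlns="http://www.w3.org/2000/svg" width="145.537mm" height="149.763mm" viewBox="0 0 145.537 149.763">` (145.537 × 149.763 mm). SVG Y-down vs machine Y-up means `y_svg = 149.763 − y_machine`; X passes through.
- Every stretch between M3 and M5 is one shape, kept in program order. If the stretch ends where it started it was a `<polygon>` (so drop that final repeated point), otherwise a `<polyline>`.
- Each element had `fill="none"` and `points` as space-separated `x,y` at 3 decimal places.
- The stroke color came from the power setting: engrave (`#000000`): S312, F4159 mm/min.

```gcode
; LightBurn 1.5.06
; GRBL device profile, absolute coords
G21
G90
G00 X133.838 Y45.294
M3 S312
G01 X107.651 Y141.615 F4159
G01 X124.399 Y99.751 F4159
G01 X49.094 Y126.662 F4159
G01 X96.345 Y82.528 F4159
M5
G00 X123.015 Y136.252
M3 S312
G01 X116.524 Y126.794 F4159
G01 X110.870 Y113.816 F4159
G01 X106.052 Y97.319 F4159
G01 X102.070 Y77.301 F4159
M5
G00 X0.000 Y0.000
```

y_svg = 149.763 − y_m. Every run uses S312, so all elements get stroke `#000000` (engrave).

[1] open run; points: 133.838,104.469 107.651,8.148 124.399,50.012 49.094,23.101 96.345,67.235

[2] open run; points: 123.015,13.511 116.524,22.969 110.870,35.947 106.052,52.444 102.070,72.462

<svg xmlns="http://www.w3.org/2000/svg" width="145.537mm" height="149.763mm" viewBox="0 0 145.537 149.763">
  <polyline points="133.838,104.469 107.651,8.148 124.399,50.012 49.094,23.101 96.345,67.235" fill="none" stroke="#000000"/>
  <polyline points="123.015,13.511 116.524,22.969 110.870,35.947 106.052,52.444 102.070,72.462" fill="none" stroke="#000000"/>
</svg>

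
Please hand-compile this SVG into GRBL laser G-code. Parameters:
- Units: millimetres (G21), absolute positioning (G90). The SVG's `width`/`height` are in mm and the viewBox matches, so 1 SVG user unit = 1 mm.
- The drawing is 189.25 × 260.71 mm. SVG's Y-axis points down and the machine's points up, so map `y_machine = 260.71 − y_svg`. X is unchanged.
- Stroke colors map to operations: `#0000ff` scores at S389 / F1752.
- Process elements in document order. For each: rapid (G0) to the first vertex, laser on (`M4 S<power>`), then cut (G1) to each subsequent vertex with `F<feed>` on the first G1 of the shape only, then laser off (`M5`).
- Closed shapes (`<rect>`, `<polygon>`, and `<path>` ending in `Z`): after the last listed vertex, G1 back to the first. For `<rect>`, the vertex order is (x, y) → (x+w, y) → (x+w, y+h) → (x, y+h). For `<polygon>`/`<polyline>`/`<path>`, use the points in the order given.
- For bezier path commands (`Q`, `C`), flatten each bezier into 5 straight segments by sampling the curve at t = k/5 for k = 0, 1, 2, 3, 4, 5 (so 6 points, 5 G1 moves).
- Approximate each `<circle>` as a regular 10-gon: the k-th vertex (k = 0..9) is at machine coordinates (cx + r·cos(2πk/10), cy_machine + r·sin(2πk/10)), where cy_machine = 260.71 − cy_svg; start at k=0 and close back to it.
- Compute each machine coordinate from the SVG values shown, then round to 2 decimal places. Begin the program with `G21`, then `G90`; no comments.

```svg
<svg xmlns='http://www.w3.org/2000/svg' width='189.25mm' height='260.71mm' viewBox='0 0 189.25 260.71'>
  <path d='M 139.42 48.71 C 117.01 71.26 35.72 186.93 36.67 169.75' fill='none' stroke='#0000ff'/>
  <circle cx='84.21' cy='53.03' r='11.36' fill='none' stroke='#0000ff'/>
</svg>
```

G21
G90
G0 X139.42 Y212.00
M4 S389
G1 X120.04 Y189.10 F1752
G1 X93.30 Y154.70
G1 X65.97 Y119.65
G1 X44.84 Y94.79
G1 X36.67 Y90.96
M5
G0 X95.57 Y207.68
M4 S389
G1 X93.40 Y214.36 F1752
G1 X87.72 Y218.48
G1 X80.70 Y218.48
G1 X75.02 Y214.36
G1 X72.85 Y207.68
G1 X75.02 Y201.00
G1 X80.70 Y196.88
G1 X87.72 Y196.88
G1 X93.40 Y201.00
G1 X95.57 Y207.68
M5

Since the viewBox matches the mm dimensions, user units are millimetres directly. The only transform is the Y-flip y_m = 260.71 − y_svg.

Shape 1 is a cubic bezier drawn with `<path>`. Its stroke #0000ff means score at S389, F1752. After flipping Y the toolpath is (139.42,212.00) → (120.04,189.10) → (93.30,154.70) → (65.97,119.65) → (44.84,94.79) → (36.67,90.96).

Shape 2 is a circle drawn with `<circle>`. Its stroke #0000ff means score at S389, F1752. After flipping Y the toolpath is (95.57,207.68) → (93.40,214.36) → (87.72,218.48) → (80.70,218.48) → (75.02,214.36) → (72.85,207.68) → (75.02,201.00) → (80.70,196.88) → (87.72,196.88) → (93.40,201.00) → (95.57,207.68), returning to the start.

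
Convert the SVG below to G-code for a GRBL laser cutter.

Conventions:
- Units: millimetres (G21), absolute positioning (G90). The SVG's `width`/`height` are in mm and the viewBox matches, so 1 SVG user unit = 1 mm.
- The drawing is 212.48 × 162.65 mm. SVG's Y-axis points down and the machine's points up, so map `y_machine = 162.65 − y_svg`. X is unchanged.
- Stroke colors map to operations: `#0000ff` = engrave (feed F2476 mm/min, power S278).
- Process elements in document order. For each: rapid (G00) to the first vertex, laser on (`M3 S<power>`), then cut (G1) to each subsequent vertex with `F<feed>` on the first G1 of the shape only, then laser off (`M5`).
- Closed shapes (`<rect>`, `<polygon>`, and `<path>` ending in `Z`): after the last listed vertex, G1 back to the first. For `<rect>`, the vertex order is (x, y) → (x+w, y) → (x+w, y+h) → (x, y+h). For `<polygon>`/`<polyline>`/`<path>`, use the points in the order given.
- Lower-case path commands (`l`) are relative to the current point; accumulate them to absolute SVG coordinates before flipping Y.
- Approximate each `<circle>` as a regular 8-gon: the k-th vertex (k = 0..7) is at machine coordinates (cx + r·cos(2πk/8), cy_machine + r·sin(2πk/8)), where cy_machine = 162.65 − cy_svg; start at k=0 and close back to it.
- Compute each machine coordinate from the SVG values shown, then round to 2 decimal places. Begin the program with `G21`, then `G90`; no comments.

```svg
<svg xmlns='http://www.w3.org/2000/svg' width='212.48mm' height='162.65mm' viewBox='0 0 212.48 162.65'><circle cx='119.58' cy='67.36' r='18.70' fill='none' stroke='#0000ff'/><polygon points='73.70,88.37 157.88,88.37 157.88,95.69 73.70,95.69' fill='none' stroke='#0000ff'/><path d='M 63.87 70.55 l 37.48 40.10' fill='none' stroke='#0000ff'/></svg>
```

G21
G90
G00 X138.28 Y95.29
M3 S278
G1 X132.80 Y108.51 F2476
G1 X119.58 Y113.99
G1 X106.36 Y108.51
G1 X100.88 Y95.29
G1 X106.36 Y82.07
G1 X119.58 Y76.59
G1 X132.80 Y82.07
G1 X138.28 Y95.29
M5
G00 X73.70 Y74.28
M3 S278
G1 X157.88 Y74.28 F2476
G1 X157.88 Y66.96
G1 X73.70 Y66.96
G1 X73.70 Y74.28
M5
G00 X63.87 Y92.10
M3 S278
G1 X101.35 Y52.00 F2476
M5

Since the viewBox matches the mm dimensions, user units are millimetres directly. The only transform is the Y-flip y_m = 162.65 − y_svg.

Shape 1 is a circle drawn with `<circle>`. Its stroke #0000ff means engrave at S278, F2476. After flipping Y the toolpath is (138.28,95.29) → (132.80,108.51) → (119.58,113.99) → (106.36,108.51) → (100.88,95.29) → (106.36,82.07) → (119.58,76.59) → (132.80,82.07) → (138.28,95.29), returning to the start.

Shape 2 is a rectangle drawn with `<polygon>`. Its stroke #0000ff means engrave at S278, F2476. After flipping Y the toolpath is (73.70,74.28) → (157.88,74.28) → (157.88,66.96) → (73.70,66.96) → (73.70,74.28), returning to the start.

Shape 3 is a line segment drawn with `<path>`. Its stroke #0000ff means engrave at S278, F2476. After flipping Y the toolpath is (63.87,92.10) → (101.35,52.00).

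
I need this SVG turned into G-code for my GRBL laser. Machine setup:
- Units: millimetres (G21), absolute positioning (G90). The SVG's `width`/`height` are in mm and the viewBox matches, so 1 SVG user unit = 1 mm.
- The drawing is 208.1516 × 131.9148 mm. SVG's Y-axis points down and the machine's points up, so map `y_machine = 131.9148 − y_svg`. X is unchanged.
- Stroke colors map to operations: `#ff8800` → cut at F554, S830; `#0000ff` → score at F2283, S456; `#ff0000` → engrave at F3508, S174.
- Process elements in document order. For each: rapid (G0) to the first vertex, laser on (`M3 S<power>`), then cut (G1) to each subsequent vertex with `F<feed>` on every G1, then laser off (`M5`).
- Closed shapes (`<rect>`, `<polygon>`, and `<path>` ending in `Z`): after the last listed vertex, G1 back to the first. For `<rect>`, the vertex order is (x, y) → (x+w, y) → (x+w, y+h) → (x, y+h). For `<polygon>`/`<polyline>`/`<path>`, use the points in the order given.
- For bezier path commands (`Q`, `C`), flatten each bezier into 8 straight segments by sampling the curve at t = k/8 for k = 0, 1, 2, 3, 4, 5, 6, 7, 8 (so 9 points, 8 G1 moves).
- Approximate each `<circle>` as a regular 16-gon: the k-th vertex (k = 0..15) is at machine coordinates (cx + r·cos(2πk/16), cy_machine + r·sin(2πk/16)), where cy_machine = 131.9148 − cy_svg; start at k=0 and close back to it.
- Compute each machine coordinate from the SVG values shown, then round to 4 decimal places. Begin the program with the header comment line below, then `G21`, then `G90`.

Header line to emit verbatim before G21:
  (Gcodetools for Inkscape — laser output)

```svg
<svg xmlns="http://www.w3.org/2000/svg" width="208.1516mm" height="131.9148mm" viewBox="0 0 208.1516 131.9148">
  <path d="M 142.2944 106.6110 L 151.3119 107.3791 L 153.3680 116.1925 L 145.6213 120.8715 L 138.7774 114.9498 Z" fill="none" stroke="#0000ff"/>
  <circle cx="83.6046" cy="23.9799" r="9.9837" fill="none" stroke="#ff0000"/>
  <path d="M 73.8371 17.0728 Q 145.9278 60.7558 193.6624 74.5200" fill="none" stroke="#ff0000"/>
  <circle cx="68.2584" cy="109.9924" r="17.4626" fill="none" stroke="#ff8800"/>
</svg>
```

Since the viewBox matches the mm dimensions, user units are millimetres directly. The only transform is the Y-flip y_m = 131.9148 − y_svg.

Shape 1 is a regular polygon drawn with `<path>`. Its stroke #0000ff means score at S456, F2283. After flipping Y the toolpath is (142.2944,25.3038) → (151.3119,24.5357) → (153.3680,15.7223) → (145.6213,11.0433) → (138.7774,16.9650) → (142.2944,25.3038), returning to the start.

Shape 2 is a circle drawn with `<circle>`. Its stroke #ff0000 means engrave at S174, F3508. After flipping Y the toolpath is (93.5883,107.9349) → (92.8283,111.7555) → (90.6641,114.9944) → (87.4252,117.1586) → (83.6046,117.9186) → (79.7840,117.1586) → (76.5451,114.9944) → (74.3809,111.7555) → (73.6209,107.9349) → (74.3809,104.1143) → (76.5451,100.8754) → (79.7840,98.7112) → (83.6046,97.9512) → (87.4252,98.7112) → (90.6641,100.8754) → (92.8283,104.1143) → (93.5883,107.9349), returning to the start.

Shape 3 is a quadratic bezier drawn with `<path>`. Its stroke #ff0000 means engrave at S174, F3508. After flipping Y the toolpath is (73.8371,114.8420) → (91.4792,104.3887) → (108.3602,94.8704) → (124.4800,86.2871) → (139.8388,78.6387) → (154.4364,71.9253) → (168.2728,66.1468) → (181.3482,61.3033) → (193.6624,57.3948).

Shape 4 is a circle drawn with `<circle>`. Its stroke #ff8800 means cut at S830, F554. After flipping Y the toolpath is (85.7210,21.9224) → (84.3917,28.6050) → (80.6063,34.2703) → (74.9410,38.0557) → (68.2584,39.3850) → (61.5758,38.0557) → (55.9105,34.2703) → (52.1251,28.6050) → (50.7958,21.9224) → (52.1251,15.2398) → (55.9105,9.5745) → (61.5758,5.7891) → (68.2584,4.4598) → (74.9410,5.7891) → (80.6063,9.5745) → (84.3917,15.2398) → (85.7210,21.9224), returning to the start.

(Gcodetools for Inkscape — laser output)
G21
G90
G0 X142.2944 Y25.3038
M3 S456
G1 X151.3119 Y24.5357 F2283
G1 X153.3680 Y15.7223 F2283
G1 X145.6213 Y11.0433 F2283
G1 X138.7774 Y16.9650 F2283
G1 X142.2944 Y25.3038 F2283
M5
G0 X93.5883 Y107.9349
M3 S174
G1 X92.8283 Y111.7555 F3508
G1 X90.6641 Y114.9944 F3508
G1 X87.4252 Y117.1586 F3508
G1 X83.6046 Y117.9186 F3508
G1 X79.7840 Y117.1586 F3508
G1 X76.5451 Y114.9944 F3508
G1 X74.3809 Y111.7555 F3508
G1 X73.6209 Y107.9349 F3508
G1 X74.3809 Y104.1143 F3508
G1 X76.5451 Y100.8754 F3508
G1 X79.7840 Y98.7112 F3508
G1 X83.6046 Y97.9512 F3508
G1 X87.4252 Y98.7112 F3508
G1 X90.6641 Y100.8754 F3508
G1 X92.8283 Y104.1143 F3508
G1 X93.5883 Y107.9349 F3508
M5
G0 X73.8371 Y114.8420
M3 S174
G1 X91.4792 Y104.3887 F3508
G1 X108.3602 Y94.8704 F3508
G1 X124.4800 Y86.2871 F3508
G1 X139.8388 Y78.6387 F3508
G1 X154.4364 Y71.9253 F3508
G1 X168.2728 Y66.1468 F3508
G1 X181.3482 Y61.3033 F3508
G1 X193.6624 Y57.3948 F3508
M5
G0 X85.7210 Y21.9224
M3 S830
G1 X84.3917 Y28.6050 F554
G1 X80.6063 Y34.2703 F554
G1 X74.9410 Y38.0557 F554
G1 X68.2584 Y39.3850 F554
G1 X61.5758 Y38.0557 F554
G1 X55.9105 Y34.2703 F554
G1 X52.1251 Y28.6050 F554
G1 X50.7958 Y21.9224 F554
G1 X52.1251 Y15.2398 F554
G1 X55.9105 Y9.5745 F554
G1 X61.5758 Y5.7891 F554
G1 X68.2584 Y4.4598 F554
G1 X74.9410 Y5.7891 F554
G1 X80.6063 Y9.5745 F554
G1 X84.3917 Y15.2398 F554
G1 X85.7210 Y21.9224 F554
M5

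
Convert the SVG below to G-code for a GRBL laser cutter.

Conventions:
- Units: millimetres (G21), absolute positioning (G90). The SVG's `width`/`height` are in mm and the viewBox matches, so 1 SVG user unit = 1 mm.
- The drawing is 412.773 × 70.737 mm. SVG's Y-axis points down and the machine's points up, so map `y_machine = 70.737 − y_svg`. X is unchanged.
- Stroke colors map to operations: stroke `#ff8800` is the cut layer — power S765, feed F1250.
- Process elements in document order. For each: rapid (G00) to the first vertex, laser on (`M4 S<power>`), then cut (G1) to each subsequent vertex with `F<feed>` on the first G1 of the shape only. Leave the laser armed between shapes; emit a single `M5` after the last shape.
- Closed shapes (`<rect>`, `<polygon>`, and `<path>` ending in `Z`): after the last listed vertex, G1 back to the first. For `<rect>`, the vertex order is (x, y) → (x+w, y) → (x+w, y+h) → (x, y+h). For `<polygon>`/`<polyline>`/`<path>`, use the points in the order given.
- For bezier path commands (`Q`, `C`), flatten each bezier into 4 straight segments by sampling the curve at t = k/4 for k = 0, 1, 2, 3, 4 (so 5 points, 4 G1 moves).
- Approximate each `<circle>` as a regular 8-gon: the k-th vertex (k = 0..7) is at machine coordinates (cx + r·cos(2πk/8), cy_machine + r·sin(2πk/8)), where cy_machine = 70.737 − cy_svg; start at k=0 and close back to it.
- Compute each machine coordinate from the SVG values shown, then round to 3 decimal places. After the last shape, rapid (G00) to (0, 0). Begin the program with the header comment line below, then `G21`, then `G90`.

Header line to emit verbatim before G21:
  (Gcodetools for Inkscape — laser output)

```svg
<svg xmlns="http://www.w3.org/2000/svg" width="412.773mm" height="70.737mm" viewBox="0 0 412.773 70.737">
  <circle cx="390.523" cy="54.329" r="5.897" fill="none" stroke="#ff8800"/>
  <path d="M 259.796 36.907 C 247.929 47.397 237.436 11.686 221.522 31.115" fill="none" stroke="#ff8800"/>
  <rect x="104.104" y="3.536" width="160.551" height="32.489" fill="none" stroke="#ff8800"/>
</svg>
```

(Gcodetools for Inkscape — laser output)
G21
G90
G00 X396.420 Y16.408
M4 S765
G1 X394.693 Y20.578 F1250
G1 X390.523 Y22.305
G1 X386.353 Y20.578
G1 X384.626 Y16.408
G1 X386.353 Y12.238
G1 X390.523 Y10.511
G1 X394.693 Y12.238
G1 X396.420 Y16.408
G00 X259.796 Y33.830
M4 S765
G1 X251.047 Y33.042 F1250
G1 X242.177 Y40.078
G1 X232.547 Y45.438
G1 X221.522 Y39.622
G00 X104.104 Y67.201
M4 S765
G1 X264.655 Y67.201 F1250
G1 X264.655 Y34.712
G1 X104.104 Y34.712
G1 X104.104 Y67.201
M5
G00 X0.000 Y0.000

1 u = 1 mm; y_m = 70.737 − y.

[1] `<circle>` circle, #ff8800→cut S765 F1250: (396.420,16.408) → (394.693,20.578) → (390.523,22.305) → (386.353,20.578) → (384.626,16.408) → (386.353,12.238) → (390.523,10.511) → (394.693,12.238) → (396.420,16.408) (closed)

[2] `<path>` cubic bezier, #ff8800→cut S765 F1250: (259.796,33.830) → (251.047,33.042) → (242.177,40.078) → (232.547,45.438) → (221.522,39.622)

[3] `<rect>` rectangle, #ff8800→cut S765 F1250: (104.104,67.201) → (264.655,67.201) → (264.655,34.712) → (104.104,34.712) → (104.104,67.201) (closed)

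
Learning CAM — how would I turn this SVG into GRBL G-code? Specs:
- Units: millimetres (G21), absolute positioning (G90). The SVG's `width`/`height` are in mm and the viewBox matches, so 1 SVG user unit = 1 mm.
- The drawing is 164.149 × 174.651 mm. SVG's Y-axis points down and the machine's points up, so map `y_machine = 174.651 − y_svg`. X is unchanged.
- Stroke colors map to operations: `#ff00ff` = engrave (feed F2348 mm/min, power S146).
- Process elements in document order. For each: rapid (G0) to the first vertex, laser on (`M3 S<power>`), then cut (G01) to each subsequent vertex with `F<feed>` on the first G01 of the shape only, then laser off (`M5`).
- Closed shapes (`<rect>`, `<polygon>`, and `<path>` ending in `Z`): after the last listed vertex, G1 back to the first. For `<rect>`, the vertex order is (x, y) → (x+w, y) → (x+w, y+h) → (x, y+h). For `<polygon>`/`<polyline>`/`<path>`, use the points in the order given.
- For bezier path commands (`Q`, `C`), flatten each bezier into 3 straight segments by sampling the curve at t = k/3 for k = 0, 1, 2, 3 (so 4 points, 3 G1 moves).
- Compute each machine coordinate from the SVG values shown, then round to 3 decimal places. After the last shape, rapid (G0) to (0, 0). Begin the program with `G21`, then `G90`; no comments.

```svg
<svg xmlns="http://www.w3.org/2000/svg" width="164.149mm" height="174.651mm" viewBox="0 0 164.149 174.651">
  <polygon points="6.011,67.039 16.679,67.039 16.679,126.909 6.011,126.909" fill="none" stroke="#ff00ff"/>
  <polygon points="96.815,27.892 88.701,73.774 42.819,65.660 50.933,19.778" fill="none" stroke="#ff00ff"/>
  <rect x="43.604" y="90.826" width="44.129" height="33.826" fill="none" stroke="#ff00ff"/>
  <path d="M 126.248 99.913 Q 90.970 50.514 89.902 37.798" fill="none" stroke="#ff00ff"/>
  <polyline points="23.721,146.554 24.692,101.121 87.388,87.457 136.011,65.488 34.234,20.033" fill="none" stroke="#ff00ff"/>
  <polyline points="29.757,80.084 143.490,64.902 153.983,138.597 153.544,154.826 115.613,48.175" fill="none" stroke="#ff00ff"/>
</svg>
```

G21
G90
G0 X6.011 Y107.612
M3 S146
G01 X16.679 Y107.612 F2348
G01 X16.679 Y47.742
G01 X6.011 Y47.742
G01 X6.011 Y107.612
M5
G0 X96.815 Y146.759
M3 S146
G01 X88.701 Y100.877 F2348
G01 X42.819 Y108.991
G01 X50.933 Y154.873
G01 X96.815 Y146.759
M5
G0 X43.604 Y83.825
M3 S146
G01 X87.733 Y83.825 F2348
G01 X87.733 Y49.999
G01 X43.604 Y49.999
G01 X43.604 Y83.825
M5
G0 X126.248 Y74.738
M3 S146
G01 X106.530 Y103.595 F2348
G01 X94.415 Y124.300
G01 X89.902 Y136.853
M5
G0 X23.721 Y28.097
M3 S146
G01 X24.692 Y73.530 F2348
G01 X87.388 Y87.194
G01 X136.011 Y109.163
G01 X34.234 Y154.618
M5
G0 X29.757 Y94.567
M3 S146
G01 X143.490 Y109.749 F2348
G01 X153.983 Y36.054
G01 X153.544 Y19.825
G01 X115.613 Y126.476
M5
G0 X0.000 Y0.000

Since the viewBox matches the mm dimensions, user units are millimetres directly. The only transform is the Y-flip y_m = 174.651 − y_svg.

Shape 1 is a rectangle drawn with `<polygon>`. Its stroke #ff00ff means engrave at S146, F2348. After flipping Y the toolpath is (6.011,107.612) → (16.679,107.612) → (16.679,47.742) → (6.011,47.742) → (6.011,107.612), returning to the start.

Shape 2 is a regular polygon drawn with `<polygon>`. Its stroke #ff00ff means engrave at S146, F2348. After flipping Y the toolpath is (96.815,146.759) → (88.701,100.877) → (42.819,108.991) → (50.933,154.873) → (96.815,146.759), returning to the start.

Shape 3 is a rectangle drawn with `<rect>`. Its stroke #ff00ff means engrave at S146, F2348. After flipping Y the toolpath is (43.604,83.825) → (87.733,83.825) → (87.733,49.999) → (43.604,49.999) → (43.604,83.825), returning to the start.

Shape 4 is a quadratic bezier drawn with `<path>`. Its stroke #ff00ff means engrave at S146, F2348. After flipping Y the toolpath is (126.248,74.738) → (106.530,103.595) → (94.415,124.300) → (89.902,136.853).

Shape 5 is a open polyline drawn with `<polyline>`. Its stroke #ff00ff means engrave at S146, F2348. After flipping Y the toolpath is (23.721,28.097) → (24.692,73.530) → (87.388,87.194) → (136.011,109.163) → (34.234,154.618).

Shape 6 is a open polyline drawn with `<polyline>`. Its stroke #ff00ff means engrave at S146, F2348. After flipping Y the toolpath is (29.757,94.567) → (143.490,109.749) → (153.983,36.054) → (153.544,19.825) → (115.613,126.476).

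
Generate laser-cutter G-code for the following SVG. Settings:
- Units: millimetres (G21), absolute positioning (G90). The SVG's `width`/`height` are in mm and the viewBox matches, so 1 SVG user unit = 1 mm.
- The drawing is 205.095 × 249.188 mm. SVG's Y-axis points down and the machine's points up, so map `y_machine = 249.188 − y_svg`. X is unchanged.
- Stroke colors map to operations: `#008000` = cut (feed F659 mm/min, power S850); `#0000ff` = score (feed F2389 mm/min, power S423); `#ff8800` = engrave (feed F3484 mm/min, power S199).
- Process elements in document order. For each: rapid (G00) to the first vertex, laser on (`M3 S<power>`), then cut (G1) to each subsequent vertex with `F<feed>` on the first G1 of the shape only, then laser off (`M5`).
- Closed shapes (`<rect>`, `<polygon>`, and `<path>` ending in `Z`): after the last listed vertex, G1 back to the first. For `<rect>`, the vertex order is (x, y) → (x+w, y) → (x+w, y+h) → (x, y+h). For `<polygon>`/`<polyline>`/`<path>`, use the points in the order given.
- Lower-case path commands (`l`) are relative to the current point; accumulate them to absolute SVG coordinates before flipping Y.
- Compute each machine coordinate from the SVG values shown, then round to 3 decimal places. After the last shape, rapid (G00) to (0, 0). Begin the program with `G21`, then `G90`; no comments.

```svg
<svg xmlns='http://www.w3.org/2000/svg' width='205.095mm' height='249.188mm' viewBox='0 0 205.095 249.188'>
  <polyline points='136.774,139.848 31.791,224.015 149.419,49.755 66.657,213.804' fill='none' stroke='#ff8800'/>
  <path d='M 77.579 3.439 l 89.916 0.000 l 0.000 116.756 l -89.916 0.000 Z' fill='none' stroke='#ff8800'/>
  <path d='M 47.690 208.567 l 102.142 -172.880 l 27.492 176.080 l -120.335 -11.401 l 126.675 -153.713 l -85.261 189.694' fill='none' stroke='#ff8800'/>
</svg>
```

viewBox `0 0 205.095 249.188` with mm width/height → 1 unit = 1 mm. Flip: y_m = 249.188 − y_svg.

**Shape 1** — `<polyline>` open polyline, stroke `#ff8800` → engrave (S199, F3484). Machine vertices: (136.774,109.340) → (31.791,25.173) → (149.419,199.433) → (66.657,35.384). Open path.

**Shape 2** — `<path>` rectangle, stroke `#ff8800` → engrave (S199, F3484). Machine vertices: (77.579,245.749) → (167.495,245.749) → (167.495,128.993) → (77.579,128.993) → (77.579,245.749). Closed: final G1 returns to the first vertex.

**Shape 3** — `<path>` open polyline, stroke `#ff8800` → engrave (S199, F3484). Machine vertices: (47.690,40.621) → (149.832,213.501) → (177.324,37.421) → (56.989,48.822) → (183.664,202.535) → (98.403,12.841). Open path.

G21
G90
G00 X136.774 Y109.340
M3 S199
G1 X31.791 Y25.173 F3484
G1 X149.419 Y199.433
G1 X66.657 Y35.384
M5
G00 X77.579 Y245.749
M3 S199
G1 X167.495 Y245.749 F3484
G1 X167.495 Y128.993
G1 X77.579 Y128.993
G1 X77.579 Y245.749
M5
G00 X47.690 Y40.621
M3 S199
G1 X149.832 Y213.501 F3484
G1 X177.324 Y37.421
G1 X56.989 Y48.822
G1 X183.664 Y202.535
G1 X98.403 Y12.841
M5
G00 X0.000 Y0.000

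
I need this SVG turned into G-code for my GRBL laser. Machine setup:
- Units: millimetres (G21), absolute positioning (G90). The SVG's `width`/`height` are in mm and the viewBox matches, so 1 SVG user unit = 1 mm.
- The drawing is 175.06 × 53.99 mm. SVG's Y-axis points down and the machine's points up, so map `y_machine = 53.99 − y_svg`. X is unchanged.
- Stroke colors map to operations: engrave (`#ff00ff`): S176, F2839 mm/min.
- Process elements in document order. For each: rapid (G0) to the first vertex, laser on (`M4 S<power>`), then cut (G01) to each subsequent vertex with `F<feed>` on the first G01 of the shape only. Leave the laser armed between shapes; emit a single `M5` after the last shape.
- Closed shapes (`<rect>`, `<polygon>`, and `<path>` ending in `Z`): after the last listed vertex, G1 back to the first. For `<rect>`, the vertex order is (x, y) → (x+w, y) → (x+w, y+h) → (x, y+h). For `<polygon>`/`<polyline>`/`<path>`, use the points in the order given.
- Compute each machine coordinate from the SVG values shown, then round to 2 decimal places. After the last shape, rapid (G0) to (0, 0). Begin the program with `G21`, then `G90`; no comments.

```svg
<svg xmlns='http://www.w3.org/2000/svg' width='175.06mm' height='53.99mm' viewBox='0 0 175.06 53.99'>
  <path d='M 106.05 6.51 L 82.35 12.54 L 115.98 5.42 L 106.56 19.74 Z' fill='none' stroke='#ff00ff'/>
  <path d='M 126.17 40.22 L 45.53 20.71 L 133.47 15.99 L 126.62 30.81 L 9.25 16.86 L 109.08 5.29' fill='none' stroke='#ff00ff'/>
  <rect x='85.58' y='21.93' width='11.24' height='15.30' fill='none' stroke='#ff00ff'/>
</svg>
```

G21
G90
G0 X106.05 Y47.48
M4 S176
G01 X82.35 Y41.45 F2839
G01 X115.98 Y48.57
G01 X106.56 Y34.25
G01 X106.05 Y47.48
G0 X126.17 Y13.77
M4 S176
G01 X45.53 Y33.28 F2839
G01 X133.47 Y38.00
G01 X126.62 Y23.18
G01 X9.25 Y37.13
G01 X109.08 Y48.70
G0 X85.58 Y32.06
M4 S176
G01 X96.82 Y32.06 F2839
G01 X96.82 Y16.76
G01 X85.58 Y16.76
G01 X85.58 Y32.06
M5
G0 X0.00 Y0.00

1 u = 1 mm; y_m = 53.99 − y.

[1] `<path>` closed polygon, #ff00ff→engrave S176 F2839: (106.05,47.48) → (82.35,41.45) → (115.98,48.57) → (106.56,34.25) → (106.05,47.48) (closed)

[2] `<path>` open polyline, #ff00ff→engrave S176 F2839: (126.17,13.77) → (45.53,33.28) → (133.47,38.00) → (126.62,23.18) → (9.25,37.13) → (109.08,48.70)

[3] `<rect>` rectangle, #ff00ff→engrave S176 F2839: (85.58,32.06) → (96.82,32.06) → (96.82,16.76) → (85.58,16.76) → (85.58,32.06) (closed)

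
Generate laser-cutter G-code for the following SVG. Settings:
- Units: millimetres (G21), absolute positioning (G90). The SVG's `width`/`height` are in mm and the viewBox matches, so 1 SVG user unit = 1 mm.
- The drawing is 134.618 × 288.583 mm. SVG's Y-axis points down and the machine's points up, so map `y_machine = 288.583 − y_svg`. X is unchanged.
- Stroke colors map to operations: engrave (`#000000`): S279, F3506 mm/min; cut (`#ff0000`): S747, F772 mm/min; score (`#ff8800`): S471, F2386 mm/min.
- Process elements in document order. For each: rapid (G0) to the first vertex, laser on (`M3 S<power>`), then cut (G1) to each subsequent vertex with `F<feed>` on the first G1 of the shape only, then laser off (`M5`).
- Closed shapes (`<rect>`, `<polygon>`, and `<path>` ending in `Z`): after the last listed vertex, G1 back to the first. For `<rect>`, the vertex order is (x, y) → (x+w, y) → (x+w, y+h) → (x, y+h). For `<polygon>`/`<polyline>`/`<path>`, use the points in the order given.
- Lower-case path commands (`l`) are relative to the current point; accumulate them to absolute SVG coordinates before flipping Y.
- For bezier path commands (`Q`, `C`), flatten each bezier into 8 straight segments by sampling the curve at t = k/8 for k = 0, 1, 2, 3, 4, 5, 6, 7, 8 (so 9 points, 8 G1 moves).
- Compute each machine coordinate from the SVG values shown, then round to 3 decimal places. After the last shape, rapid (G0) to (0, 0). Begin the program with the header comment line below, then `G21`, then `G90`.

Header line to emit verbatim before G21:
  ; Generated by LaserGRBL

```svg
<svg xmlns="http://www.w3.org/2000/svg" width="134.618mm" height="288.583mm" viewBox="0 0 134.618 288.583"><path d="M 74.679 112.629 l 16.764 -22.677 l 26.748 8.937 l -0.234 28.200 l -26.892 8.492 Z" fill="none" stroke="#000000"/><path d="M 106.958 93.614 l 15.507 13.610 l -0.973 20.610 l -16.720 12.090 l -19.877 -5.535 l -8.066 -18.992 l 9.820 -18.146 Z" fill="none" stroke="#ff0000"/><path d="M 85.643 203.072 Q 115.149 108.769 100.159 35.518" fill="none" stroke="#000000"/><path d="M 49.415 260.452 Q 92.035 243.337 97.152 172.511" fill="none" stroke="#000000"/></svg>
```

; Generated by LaserGRBL
G21
G90
G0 X74.679 Y175.954
M3 S279
G1 X91.443 Y198.631 F3506
G1 X118.191 Y189.694
G1 X117.957 Y161.494
G1 X91.065 Y153.002
G1 X74.679 Y175.954
M5
G0 X106.958 Y194.969
M3 S747
G1 X122.465 Y181.359 F772
G1 X121.492 Y160.749
G1 X104.772 Y148.659
G1 X84.895 Y154.194
G1 X76.829 Y173.186
G1 X86.649 Y191.332
G1 X106.958 Y194.969
M5
G0 X85.643 Y85.511
M3 S279
G1 X92.324 Y108.758 F3506
G1 X97.615 Y131.347
G1 X101.515 Y153.278
G1 X104.025 Y174.551
G1 X105.144 Y195.166
G1 X104.873 Y215.124
G1 X103.211 Y234.423
G1 X100.159 Y253.065
M5
G0 X49.415 Y28.131
M3 S279
G1 X59.484 Y33.249 F3506
G1 X68.381 Y40.045
G1 X76.106 Y48.520
G1 X82.659 Y58.674
G1 X88.040 Y70.506
G1 X92.250 Y84.016
G1 X95.287 Y99.205
G1 X97.152 Y116.072
M5
G0 X0.000 Y0.000

1 u = 1 mm; y_m = 288.583 − y.

[1] `<path>` regular polygon, #000000→engrave S279 F3506: (74.679,175.954) → (91.443,198.631) → (118.191,189.694) → (117.957,161.494) → (91.065,153.002) → (74.679,175.954) (closed)

[2] `<path>` regular polygon, #ff0000→cut S747 F772: (106.958,194.969) → (122.465,181.359) → (121.492,160.749) → (104.772,148.659) → (84.895,154.194) → (76.829,173.186) → (86.649,191.332) → (106.958,194.969) (closed)

[3] `<path>` quadratic bezier, #000000→engrave S279 F3506: (85.643,85.511) → (92.324,108.758) → (97.615,131.347) → (101.515,153.278) → (104.025,174.551) → (105.144,195.166) → (104.873,215.124) → (103.211,234.423) → (100.159,253.065)

[4] `<path>` quadratic bezier, #000000→engrave S279 F3506: (49.415,28.131) → (59.484,33.249) → (68.381,40.045) → (76.106,48.520) → (82.659,58.674) → (88.040,70.506) → (92.250,84.016) → (95.287,99.205) → (97.152,116.072)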